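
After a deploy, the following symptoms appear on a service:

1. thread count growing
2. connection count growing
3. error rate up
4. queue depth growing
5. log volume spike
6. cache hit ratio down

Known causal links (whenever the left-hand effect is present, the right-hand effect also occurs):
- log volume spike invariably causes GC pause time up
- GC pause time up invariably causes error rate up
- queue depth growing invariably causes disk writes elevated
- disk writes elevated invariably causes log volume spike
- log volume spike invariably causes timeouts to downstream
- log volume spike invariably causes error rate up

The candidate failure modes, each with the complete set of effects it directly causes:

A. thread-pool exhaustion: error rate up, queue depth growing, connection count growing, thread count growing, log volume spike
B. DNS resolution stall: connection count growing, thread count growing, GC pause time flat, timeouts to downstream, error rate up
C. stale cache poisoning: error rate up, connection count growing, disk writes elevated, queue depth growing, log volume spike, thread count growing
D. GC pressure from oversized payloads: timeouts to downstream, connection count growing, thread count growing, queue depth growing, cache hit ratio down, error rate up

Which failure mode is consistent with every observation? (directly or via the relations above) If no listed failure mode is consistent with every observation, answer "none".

Testing each hypothesis:
(A) thread-pool exhaustion — thread count growing +; connection count growing +; error rate up +; queue depth growing +; log volume spike +; cache hit ratio down -
(B) DNS resolution stall — thread count growing +; connection count growing +; error rate up +; queue depth growing -; log volume spike -; cache hit ratio down -
(C) stale cache poisoning — thread count growing +; connection count growing +; error rate up +; queue depth growing +; log volume spike +; cache hit ratio down -
(D) GC pressure from oversized payloads — accounts for every observation (log volume spike through queue depth growing → disk writes elevated → log volume spike)
(D) is the only candidate with no mismatches.

D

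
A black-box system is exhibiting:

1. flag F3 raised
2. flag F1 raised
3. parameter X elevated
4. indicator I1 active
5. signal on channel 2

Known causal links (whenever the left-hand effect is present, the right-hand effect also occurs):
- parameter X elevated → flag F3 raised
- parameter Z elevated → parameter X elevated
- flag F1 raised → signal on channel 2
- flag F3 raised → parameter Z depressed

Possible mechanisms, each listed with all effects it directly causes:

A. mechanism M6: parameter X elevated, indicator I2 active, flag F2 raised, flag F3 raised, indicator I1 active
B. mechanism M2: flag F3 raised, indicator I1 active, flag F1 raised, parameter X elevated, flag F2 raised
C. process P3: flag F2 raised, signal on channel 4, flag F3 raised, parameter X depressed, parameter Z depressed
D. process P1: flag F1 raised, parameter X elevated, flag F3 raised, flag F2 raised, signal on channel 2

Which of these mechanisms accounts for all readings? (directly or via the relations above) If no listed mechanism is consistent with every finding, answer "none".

B

Per-candidate check:
(A) mechanism M6 — does not account for flag F1 raised, signal on channel 2
(B) mechanism M2 — flag F3 raised +; flag F1 raised +; parameter X elevated +; indicator I1 active +; signal on channel 2 + (via flag F1 raised → signal on channel 2)
(C) process P3 — fails on flag F1 raised, parameter X elevated, indicator I1 active, signal on channel 2 (predicts parameter X depressed, not parameter X elevated)
(D) process P1 — does not account for indicator I1 active
Only (B) is consistent with every observation.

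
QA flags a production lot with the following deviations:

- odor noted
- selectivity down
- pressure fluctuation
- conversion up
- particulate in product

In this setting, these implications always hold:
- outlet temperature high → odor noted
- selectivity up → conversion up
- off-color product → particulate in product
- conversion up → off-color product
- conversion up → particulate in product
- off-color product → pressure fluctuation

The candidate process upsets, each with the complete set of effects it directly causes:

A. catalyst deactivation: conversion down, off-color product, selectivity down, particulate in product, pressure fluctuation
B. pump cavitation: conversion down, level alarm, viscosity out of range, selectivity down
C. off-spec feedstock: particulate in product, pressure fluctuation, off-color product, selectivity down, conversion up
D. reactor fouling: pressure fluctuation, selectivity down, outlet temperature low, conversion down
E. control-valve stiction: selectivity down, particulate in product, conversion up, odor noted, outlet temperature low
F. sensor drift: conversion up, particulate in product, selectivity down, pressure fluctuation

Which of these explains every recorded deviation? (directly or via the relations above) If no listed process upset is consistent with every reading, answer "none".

E

Per-candidate check:
(A) catalyst deactivation — fails on odor noted, conversion up (predicts conversion down, not conversion up)
(B) pump cavitation — fails on odor noted, pressure fluctuation, conversion up, particulate in product (predicts conversion down, not conversion up)
(C) off-spec feedstock — odor noted ✗; selectivity down ✓; pressure fluctuation ✓; conversion up ✓; particulate in product ✓
(D) reactor fouling — fails on odor noted, conversion up, particulate in product (predicts conversion down, not conversion up)
(E) control-valve stiction — accounts for every observation (pressure fluctuation by conversion up → off-color product → pressure fluctuation)
(F) sensor drift — odor noted ✗; selectivity down ✓; pressure fluctuation ✓; conversion up ✓; particulate in product ✓
(E) is the only candidate with no mismatches.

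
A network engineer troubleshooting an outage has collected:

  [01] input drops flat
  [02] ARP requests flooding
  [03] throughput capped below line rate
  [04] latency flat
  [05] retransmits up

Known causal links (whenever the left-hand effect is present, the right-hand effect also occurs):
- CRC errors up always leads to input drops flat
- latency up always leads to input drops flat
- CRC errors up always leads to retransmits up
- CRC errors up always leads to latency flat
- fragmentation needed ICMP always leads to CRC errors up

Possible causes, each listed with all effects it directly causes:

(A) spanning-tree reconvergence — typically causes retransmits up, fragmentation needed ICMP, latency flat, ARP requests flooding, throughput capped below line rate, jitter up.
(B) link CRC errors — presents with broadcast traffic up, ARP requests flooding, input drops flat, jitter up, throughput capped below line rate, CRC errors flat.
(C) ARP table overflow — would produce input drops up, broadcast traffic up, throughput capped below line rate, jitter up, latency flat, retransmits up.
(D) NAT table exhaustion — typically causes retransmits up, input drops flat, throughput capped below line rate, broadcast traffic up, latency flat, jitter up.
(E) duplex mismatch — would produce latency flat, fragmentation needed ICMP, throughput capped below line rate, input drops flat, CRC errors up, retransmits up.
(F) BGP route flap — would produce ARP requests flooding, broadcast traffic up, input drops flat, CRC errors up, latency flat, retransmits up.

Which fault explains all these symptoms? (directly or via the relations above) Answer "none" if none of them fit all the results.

A

Checking each candidate against the observations:
(A) spanning-tree reconvergence — input drops flat yes (by fragmentation needed ICMP → CRC errors up → input drops flat); ARP requests flooding yes; throughput capped below line rate yes; latency flat yes; retransmits up yes
(B) link CRC errors — input drops flat yes; ARP requests flooding yes; throughput capped below line rate yes; latency flat NO; retransmits up NO
(C) ARP table overflow — input drops flat NO; ARP requests flooding NO; throughput capped below line rate yes; latency flat yes; retransmits up yes
(D) NAT table exhaustion — input drops flat yes; ARP requests flooding NO; throughput capped below line rate yes; latency flat yes; retransmits up yes
(E) duplex mismatch — does not account for ARP requests flooding
(F) BGP route flap — input drops flat yes; ARP requests flooding yes; throughput capped below line rate NO; latency flat yes; retransmits up yes
(A) alone accounts for all the evidence.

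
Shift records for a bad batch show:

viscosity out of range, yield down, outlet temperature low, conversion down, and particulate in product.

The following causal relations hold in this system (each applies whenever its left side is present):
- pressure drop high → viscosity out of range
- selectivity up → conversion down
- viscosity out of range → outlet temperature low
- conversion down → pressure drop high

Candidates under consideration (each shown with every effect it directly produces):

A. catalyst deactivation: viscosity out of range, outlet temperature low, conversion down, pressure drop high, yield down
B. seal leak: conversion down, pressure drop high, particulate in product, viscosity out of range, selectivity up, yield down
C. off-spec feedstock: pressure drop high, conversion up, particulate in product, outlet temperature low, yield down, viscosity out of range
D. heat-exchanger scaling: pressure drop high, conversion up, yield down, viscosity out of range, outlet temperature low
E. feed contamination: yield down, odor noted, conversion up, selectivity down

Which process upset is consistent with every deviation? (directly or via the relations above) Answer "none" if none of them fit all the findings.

Per-candidate check:
(A) catalyst deactivation — does not account for particulate in product
(B) seal leak — viscosity out of range ✓; yield down ✓; outlet temperature low ✓ (by viscosity out of range → outlet temperature low); conversion down ✓; particulate in product ✓
(C) off-spec feedstock — viscosity out of range ✓; yield down ✓; outlet temperature low ✓; conversion down ✗; particulate in product ✓
(D) heat-exchanger scaling — viscosity out of range ✓; yield down ✓; outlet temperature low ✓; conversion down ✗; particulate in product ✗
(E) feed contamination — viscosity out of range ✗; yield down ✓; outlet temperature low ✗; conversion down ✗; particulate in product ✗
(B) is the only candidate with no mismatches.

B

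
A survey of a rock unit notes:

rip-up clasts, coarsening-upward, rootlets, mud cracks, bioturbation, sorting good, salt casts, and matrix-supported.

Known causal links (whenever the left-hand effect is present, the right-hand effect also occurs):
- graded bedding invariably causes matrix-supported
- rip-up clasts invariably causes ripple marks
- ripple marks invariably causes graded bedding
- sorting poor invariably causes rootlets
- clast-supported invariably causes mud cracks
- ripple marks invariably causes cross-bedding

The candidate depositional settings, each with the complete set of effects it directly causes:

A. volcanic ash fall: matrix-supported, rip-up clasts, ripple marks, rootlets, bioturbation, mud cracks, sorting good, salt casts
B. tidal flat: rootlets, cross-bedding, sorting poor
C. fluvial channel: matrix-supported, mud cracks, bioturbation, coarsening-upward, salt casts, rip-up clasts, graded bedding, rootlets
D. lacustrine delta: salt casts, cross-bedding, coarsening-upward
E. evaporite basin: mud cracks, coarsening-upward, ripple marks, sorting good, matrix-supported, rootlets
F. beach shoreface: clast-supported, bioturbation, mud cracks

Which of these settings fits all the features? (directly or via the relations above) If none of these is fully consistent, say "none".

For each candidate, compare predicted effects to what was observed:
(A) volcanic ash fall — does not account for coarsening-upward
(B) tidal flat — fails on rip-up clasts, coarsening-upward, mud cracks, bioturbation, sorting good, salt casts, matrix-supported (predicts sorting poor, not sorting good)
(C) fluvial channel — rip-up clasts ✓; coarsening-upward ✓; rootlets ✓; mud cracks ✓; bioturbation ✓; sorting good ✗; salt casts ✓; matrix-supported ✓
(D) lacustrine delta — does not account for rip-up clasts, rootlets, mud cracks, bioturbation, sorting good, matrix-supported
(E) evaporite basin — does not account for rip-up clasts, bioturbation, salt casts
(F) beach shoreface — fails on rip-up clasts, coarsening-upward, rootlets, sorting good, salt casts, matrix-supported (predicts clast-supported, not matrix-supported)
Every candidate fails on at least one observation.

none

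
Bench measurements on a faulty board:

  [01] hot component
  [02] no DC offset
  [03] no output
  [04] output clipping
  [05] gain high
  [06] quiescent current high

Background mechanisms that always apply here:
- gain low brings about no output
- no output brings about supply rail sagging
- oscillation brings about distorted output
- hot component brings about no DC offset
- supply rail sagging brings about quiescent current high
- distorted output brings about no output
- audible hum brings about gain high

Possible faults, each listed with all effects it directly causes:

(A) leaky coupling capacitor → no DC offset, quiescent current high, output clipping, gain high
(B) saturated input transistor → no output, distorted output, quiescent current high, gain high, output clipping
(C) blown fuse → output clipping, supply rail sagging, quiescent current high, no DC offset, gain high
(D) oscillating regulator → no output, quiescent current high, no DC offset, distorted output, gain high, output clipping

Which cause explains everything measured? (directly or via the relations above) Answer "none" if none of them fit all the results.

Checking each candidate against the observations:
(A) leaky coupling capacitor — hot component ✗; no DC offset ✓; no output ✗; output clipping ✓; gain high ✓; quiescent current high ✓
(B) saturated input transistor — hot component ✗; no DC offset ✗; no output ✓; output clipping ✓; gain high ✓; quiescent current high ✓
(C) blown fuse — does not account for hot component, no output
(D) oscillating regulator — does not account for hot component
None of the listed candidates fits everything.

none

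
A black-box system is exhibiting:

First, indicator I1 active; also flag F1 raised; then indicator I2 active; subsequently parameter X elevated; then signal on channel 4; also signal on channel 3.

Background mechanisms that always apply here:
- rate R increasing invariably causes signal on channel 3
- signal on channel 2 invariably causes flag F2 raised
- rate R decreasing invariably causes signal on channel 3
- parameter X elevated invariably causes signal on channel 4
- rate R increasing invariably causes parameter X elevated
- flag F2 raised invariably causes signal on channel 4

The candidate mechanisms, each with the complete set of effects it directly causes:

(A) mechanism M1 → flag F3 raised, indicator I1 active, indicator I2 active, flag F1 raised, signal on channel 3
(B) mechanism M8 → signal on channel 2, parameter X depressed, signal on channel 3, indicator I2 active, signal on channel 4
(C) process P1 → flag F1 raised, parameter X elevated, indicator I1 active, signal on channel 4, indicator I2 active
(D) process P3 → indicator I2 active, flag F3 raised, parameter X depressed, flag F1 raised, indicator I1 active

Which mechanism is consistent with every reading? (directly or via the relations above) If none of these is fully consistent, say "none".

none

For each candidate, compare predicted effects to what was observed:
(A) mechanism M1 — indicator I1 active match; flag F1 raised match; indicator I2 active match; parameter X elevated miss; signal on channel 4 miss; signal on channel 3 match
(B) mechanism M8 — indicator I1 active miss; flag F1 raised miss; indicator I2 active match; parameter X elevated miss; signal on channel 4 match; signal on channel 3 match
(C) process P1 — indicator I1 active match; flag F1 raised match; indicator I2 active match; parameter X elevated match; signal on channel 4 match; signal on channel 3 miss
(D) process P3 — fails on parameter X elevated, signal on channel 4, signal on channel 3 (predicts parameter X depressed, not parameter X elevated)
No candidate is consistent with all observations.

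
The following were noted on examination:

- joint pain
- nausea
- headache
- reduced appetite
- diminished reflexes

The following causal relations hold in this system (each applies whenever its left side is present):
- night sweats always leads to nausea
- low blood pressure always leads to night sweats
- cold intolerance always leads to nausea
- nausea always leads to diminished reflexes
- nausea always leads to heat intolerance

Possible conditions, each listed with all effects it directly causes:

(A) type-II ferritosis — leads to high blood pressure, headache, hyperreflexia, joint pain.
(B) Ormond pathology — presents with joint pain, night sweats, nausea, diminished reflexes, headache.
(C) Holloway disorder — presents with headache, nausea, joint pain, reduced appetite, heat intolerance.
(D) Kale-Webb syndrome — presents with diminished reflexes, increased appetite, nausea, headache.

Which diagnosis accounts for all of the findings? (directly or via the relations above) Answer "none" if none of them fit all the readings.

C

Per-candidate check:
(A) type-II ferritosis — joint pain +; nausea -; headache +; reduced appetite -; diminished reflexes -
(B) Ormond pathology — does not account for reduced appetite
(C) Holloway disorder — accounts for every observation (diminished reflexes by nausea → diminished reflexes)
(D) Kale-Webb syndrome — joint pain -; nausea +; headache +; reduced appetite -; diminished reflexes +
(C) alone accounts for all the evidence.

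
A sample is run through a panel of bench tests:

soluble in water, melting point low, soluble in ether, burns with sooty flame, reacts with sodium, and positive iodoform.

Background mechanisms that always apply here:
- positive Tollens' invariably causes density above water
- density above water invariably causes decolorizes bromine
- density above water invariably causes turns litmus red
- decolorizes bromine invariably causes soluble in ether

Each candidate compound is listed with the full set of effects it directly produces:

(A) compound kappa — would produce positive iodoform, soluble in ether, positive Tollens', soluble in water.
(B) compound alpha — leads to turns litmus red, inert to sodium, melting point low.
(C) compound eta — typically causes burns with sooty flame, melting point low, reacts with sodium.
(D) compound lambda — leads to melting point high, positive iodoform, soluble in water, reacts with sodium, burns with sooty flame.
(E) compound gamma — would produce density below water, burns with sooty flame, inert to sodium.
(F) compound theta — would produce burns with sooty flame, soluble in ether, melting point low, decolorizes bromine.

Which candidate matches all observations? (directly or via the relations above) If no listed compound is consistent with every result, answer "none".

Testing each hypothesis:
(A) compound kappa — does not account for melting point low, burns with sooty flame, reacts with sodium
(B) compound alpha — soluble in water ✗; melting point low ✓; soluble in ether ✗; burns with sooty flame ✗; reacts with sodium ✗; positive iodoform ✗
(C) compound eta — does not account for soluble in water, soluble in ether, positive iodoform
(D) compound lambda — fails on melting point low, soluble in ether (predicts melting point high, not melting point low)
(E) compound gamma — soluble in water ✗; melting point low ✗; soluble in ether ✗; burns with sooty flame ✓; reacts with sodium ✗; positive iodoform ✗
(F) compound theta — soluble in water ✗; melting point low ✓; soluble in ether ✓; burns with sooty flame ✓; reacts with sodium ✗; positive iodoform ✗
Every candidate fails on at least one observation.

none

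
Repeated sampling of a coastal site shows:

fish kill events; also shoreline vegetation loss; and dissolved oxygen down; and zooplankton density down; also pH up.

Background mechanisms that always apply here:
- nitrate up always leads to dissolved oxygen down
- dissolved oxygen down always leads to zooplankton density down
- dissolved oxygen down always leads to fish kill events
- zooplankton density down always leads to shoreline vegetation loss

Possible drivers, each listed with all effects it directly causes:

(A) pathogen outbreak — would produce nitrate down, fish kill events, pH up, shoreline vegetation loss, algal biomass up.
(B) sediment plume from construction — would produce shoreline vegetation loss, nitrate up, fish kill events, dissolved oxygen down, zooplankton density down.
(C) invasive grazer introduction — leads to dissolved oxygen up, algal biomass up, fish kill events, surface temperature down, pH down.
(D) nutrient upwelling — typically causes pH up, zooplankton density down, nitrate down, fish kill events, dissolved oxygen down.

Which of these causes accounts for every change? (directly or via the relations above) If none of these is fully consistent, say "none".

For each candidate, compare predicted effects to what was observed:
(A) pathogen outbreak — fish kill events ✓; shoreline vegetation loss ✓; dissolved oxygen down ✗; zooplankton density down ✗; pH up ✓
(B) sediment plume from construction — does not account for pH up
(C) invasive grazer introduction — fish kill events ✓; shoreline vegetation loss ✗; dissolved oxygen down ✗; zooplankton density down ✗; pH up ✗
(D) nutrient upwelling — fish kill events ✓; shoreline vegetation loss ✓ (via zooplankton density down → shoreline vegetation loss); dissolved oxygen down ✓; zooplankton density down ✓; pH up ✓
(D) alone accounts for all the evidence.

D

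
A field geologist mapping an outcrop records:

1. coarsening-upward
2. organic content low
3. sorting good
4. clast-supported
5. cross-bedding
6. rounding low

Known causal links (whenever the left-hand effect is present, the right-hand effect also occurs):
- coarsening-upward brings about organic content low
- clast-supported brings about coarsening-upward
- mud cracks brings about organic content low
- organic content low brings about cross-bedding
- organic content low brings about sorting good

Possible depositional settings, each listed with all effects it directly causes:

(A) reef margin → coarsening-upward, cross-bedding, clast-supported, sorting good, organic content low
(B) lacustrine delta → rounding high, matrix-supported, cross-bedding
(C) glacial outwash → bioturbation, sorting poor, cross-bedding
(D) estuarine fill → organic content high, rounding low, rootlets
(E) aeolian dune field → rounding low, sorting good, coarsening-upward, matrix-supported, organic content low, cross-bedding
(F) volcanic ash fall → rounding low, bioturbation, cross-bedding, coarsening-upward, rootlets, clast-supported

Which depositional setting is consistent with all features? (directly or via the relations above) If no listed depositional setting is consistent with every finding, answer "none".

Per-candidate check:
(A) reef margin — coarsening-upward +; organic content low +; sorting good +; clast-supported +; cross-bedding +; rounding low -
(B) lacustrine delta — fails on coarsening-upward, organic content low, sorting good, clast-supported, rounding low (predicts matrix-supported, not clast-supported; predicts rounding high, not rounding low)
(C) glacial outwash — fails on coarsening-upward, organic content low, sorting good, clast-supported, rounding low (predicts sorting poor, not sorting good)
(D) estuarine fill — coarsening-upward -; organic content low -; sorting good -; clast-supported -; cross-bedding -; rounding low +
(E) aeolian dune field — coarsening-upward +; organic content low +; sorting good +; clast-supported -; cross-bedding +; rounding low +
(F) volcanic ash fall — coarsening-upward +; organic content low + (through coarsening-upward → organic content low); sorting good + (through coarsening-upward → organic content low → sorting good); clast-supported +; cross-bedding +; rounding low +
(F) alone accounts for all the evidence.

F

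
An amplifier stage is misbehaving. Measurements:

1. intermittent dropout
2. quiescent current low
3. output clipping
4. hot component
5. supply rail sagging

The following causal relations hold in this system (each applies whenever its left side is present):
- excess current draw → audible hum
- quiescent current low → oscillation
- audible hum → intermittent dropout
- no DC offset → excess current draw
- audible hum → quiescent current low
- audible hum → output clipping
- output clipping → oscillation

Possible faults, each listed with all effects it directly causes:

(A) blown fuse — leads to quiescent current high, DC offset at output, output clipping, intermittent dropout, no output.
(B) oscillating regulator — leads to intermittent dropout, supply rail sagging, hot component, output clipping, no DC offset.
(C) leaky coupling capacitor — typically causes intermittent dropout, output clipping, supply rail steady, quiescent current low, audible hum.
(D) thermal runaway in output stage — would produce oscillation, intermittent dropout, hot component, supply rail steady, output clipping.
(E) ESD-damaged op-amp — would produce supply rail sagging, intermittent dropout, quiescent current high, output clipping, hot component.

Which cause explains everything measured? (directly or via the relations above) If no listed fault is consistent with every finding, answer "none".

Testing each hypothesis:
(A) blown fuse — intermittent dropout ✓; quiescent current low ✗; output clipping ✓; hot component ✗; supply rail sagging ✗
(B) oscillating regulator — accounts for every observation (quiescent current low via no DC offset → excess current draw → audible hum → quiescent current low)
(C) leaky coupling capacitor — fails on hot component, supply rail sagging (predicts supply rail steady, not supply rail sagging)
(D) thermal runaway in output stage — fails on quiescent current low, supply rail sagging (predicts supply rail steady, not supply rail sagging)
(E) ESD-damaged op-amp — intermittent dropout ✓; quiescent current low ✗; output clipping ✓; hot component ✓; supply rail sagging ✓
(B) is the only candidate with no mismatches.

B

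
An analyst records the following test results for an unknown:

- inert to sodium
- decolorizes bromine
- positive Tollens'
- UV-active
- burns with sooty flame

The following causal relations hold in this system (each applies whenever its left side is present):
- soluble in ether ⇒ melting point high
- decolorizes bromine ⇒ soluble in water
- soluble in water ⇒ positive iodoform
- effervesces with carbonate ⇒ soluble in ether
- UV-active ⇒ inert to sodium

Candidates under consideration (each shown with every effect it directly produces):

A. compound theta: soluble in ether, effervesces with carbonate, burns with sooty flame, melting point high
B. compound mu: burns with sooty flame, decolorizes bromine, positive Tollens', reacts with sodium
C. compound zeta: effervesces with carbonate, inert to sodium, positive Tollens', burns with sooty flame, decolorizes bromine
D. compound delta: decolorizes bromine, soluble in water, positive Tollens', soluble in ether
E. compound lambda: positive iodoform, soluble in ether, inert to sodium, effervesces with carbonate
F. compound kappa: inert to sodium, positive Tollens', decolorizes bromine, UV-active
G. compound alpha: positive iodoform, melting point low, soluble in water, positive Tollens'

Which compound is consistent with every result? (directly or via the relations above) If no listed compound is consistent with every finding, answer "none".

none

Per-candidate check:
(A) compound theta — inert to sodium NO; decolorizes bromine NO; positive Tollens' NO; UV-active NO; burns with sooty flame yes
(B) compound mu — inert to sodium NO; decolorizes bromine yes; positive Tollens' yes; UV-active NO; burns with sooty flame yes
(C) compound zeta — does not account for UV-active
(D) compound delta — does not account for inert to sodium, UV-active, burns with sooty flame
(E) compound lambda — inert to sodium yes; decolorizes bromine NO; positive Tollens' NO; UV-active NO; burns with sooty flame NO
(F) compound kappa — inert to sodium yes; decolorizes bromine yes; positive Tollens' yes; UV-active yes; burns with sooty flame NO
(G) compound alpha — inert to sodium NO; decolorizes bromine NO; positive Tollens' yes; UV-active NO; burns with sooty flame NO
None of the listed candidates fits everything.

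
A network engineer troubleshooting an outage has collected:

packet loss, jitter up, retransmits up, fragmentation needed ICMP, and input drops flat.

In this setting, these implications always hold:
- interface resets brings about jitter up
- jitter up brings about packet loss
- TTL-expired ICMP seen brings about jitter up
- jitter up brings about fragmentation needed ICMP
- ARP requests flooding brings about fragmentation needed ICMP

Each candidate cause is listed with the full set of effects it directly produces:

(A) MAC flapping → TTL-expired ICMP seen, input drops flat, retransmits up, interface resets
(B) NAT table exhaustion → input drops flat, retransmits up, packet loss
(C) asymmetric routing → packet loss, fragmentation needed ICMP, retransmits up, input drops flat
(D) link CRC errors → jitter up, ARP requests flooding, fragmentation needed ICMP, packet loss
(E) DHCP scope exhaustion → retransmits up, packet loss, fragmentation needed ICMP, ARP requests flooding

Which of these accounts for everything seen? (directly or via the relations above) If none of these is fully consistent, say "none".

For each candidate, compare predicted effects to what was observed:
(A) MAC flapping — accounts for every observation (packet loss by TTL-expired ICMP seen → jitter up → packet loss)
(B) NAT table exhaustion — packet loss match; jitter up miss; retransmits up match; fragmentation needed ICMP miss; input drops flat match
(C) asymmetric routing — does not account for jitter up
(D) link CRC errors — packet loss match; jitter up match; retransmits up miss; fragmentation needed ICMP match; input drops flat miss
(E) DHCP scope exhaustion — does not account for jitter up, input drops flat
(A) is the only candidate with no mismatches.

A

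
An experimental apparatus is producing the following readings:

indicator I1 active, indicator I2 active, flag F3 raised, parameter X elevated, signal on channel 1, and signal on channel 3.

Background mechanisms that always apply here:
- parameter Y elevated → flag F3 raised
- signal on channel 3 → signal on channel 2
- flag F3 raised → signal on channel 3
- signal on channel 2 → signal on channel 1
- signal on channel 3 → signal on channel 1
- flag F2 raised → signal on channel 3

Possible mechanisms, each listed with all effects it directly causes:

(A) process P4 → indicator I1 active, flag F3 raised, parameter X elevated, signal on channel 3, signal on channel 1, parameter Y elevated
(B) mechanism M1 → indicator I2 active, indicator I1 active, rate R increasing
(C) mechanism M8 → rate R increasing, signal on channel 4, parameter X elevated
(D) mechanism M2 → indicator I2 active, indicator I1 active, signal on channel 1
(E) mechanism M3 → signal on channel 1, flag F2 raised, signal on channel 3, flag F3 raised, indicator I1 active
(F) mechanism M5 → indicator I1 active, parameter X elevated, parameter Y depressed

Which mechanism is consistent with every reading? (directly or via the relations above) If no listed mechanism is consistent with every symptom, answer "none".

none

Checking each candidate against the observations:
(A) process P4 — does not account for indicator I2 active
(B) mechanism M1 — does not account for flag F3 raised, parameter X elevated, signal on channel 1, signal on channel 3
(C) mechanism M8 — indicator I1 active ✗; indicator I2 active ✗; flag F3 raised ✗; parameter X elevated ✓; signal on channel 1 ✗; signal on channel 3 ✗
(D) mechanism M2 — does not account for flag F3 raised, parameter X elevated, signal on channel 3
(E) mechanism M3 — does not account for indicator I2 active, parameter X elevated
(F) mechanism M5 — indicator I1 active ✓; indicator I2 active ✗; flag F3 raised ✗; parameter X elevated ✓; signal on channel 1 ✗; signal on channel 3 ✗
No candidate is consistent with all observations.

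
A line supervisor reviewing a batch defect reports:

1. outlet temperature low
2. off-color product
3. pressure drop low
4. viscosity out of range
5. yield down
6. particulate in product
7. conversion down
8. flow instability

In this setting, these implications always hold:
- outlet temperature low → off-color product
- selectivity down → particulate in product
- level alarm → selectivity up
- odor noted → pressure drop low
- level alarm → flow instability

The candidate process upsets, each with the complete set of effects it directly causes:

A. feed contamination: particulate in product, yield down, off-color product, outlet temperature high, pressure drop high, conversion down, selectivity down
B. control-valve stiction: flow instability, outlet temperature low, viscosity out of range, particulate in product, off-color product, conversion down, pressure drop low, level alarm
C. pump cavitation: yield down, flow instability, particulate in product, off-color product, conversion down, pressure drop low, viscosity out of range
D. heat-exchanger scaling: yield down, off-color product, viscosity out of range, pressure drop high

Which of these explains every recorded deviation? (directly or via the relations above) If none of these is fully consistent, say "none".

Checking each candidate against the observations:
(A) feed contamination — fails on outlet temperature low, pressure drop low, viscosity out of range, flow instability (predicts outlet temperature high, not outlet temperature low; predicts pressure drop high, not pressure drop low)
(B) control-valve stiction — does not account for yield down
(C) pump cavitation — outlet temperature low NO; off-color product yes; pressure drop low yes; viscosity out of range yes; yield down yes; particulate in product yes; conversion down yes; flow instability yes
(D) heat-exchanger scaling — outlet temperature low NO; off-color product yes; pressure drop low NO; viscosity out of range yes; yield down yes; particulate in product NO; conversion down NO; flow instability NO
No candidate is consistent with all observations.

none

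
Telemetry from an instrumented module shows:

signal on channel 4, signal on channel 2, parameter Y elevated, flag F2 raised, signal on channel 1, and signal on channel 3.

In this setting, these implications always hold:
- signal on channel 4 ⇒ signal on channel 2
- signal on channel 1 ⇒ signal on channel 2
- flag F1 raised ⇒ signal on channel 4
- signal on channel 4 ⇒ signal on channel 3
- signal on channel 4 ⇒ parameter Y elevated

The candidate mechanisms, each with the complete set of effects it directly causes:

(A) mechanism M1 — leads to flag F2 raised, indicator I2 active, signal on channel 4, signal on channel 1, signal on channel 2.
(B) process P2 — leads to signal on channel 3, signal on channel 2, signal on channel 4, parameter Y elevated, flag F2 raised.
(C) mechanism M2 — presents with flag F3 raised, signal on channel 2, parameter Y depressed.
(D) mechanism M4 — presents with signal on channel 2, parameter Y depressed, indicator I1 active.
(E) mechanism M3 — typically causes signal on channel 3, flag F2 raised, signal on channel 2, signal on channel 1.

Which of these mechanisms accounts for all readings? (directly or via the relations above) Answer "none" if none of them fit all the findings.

A

Testing each hypothesis:
(A) mechanism M1 — signal on channel 4 match; signal on channel 2 match; parameter Y elevated match (through signal on channel 4 → parameter Y elevated); flag F2 raised match; signal on channel 1 match; signal on channel 3 match (through signal on channel 4 → signal on channel 3)
(B) process P2 — signal on channel 4 match; signal on channel 2 match; parameter Y elevated match; flag F2 raised match; signal on channel 1 miss; signal on channel 3 match
(C) mechanism M2 — signal on channel 4 miss; signal on channel 2 match; parameter Y elevated miss; flag F2 raised miss; signal on channel 1 miss; signal on channel 3 miss
(D) mechanism M4 — fails on signal on channel 4, parameter Y elevated, flag F2 raised, signal on channel 1, signal on channel 3 (predicts parameter Y depressed, not parameter Y elevated)
(E) mechanism M3 — signal on channel 4 miss; signal on channel 2 match; parameter Y elevated miss; flag F2 raised match; signal on channel 1 match; signal on channel 3 match
(A) is the only candidate with no mismatches.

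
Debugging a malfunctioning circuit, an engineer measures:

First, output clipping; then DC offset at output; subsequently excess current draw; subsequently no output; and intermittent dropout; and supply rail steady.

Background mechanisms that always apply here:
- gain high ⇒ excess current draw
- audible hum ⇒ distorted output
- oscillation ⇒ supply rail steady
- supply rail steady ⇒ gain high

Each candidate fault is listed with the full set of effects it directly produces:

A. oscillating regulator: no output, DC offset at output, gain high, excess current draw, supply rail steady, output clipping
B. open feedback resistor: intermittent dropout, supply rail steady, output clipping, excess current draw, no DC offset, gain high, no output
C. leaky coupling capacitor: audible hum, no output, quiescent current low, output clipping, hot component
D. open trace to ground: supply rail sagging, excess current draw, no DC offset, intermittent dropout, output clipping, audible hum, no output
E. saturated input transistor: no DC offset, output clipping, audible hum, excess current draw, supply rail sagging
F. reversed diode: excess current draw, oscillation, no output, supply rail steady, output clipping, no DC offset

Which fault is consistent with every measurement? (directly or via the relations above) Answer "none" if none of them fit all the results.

Per-candidate check:
(A) oscillating regulator — does not account for intermittent dropout
(B) open feedback resistor — output clipping ✓; DC offset at output ✗; excess current draw ✓; no output ✓; intermittent dropout ✓; supply rail steady ✓
(C) leaky coupling capacitor — does not account for DC offset at output, excess current draw, intermittent dropout, supply rail steady
(D) open trace to ground — fails on DC offset at output, supply rail steady (predicts no DC offset, not DC offset at output; predicts supply rail sagging, not supply rail steady)
(E) saturated input transistor — fails on DC offset at output, no output, intermittent dropout, supply rail steady (predicts no DC offset, not DC offset at output; predicts supply rail sagging, not supply rail steady)
(F) reversed diode — output clipping ✓; DC offset at output ✗; excess current draw ✓; no output ✓; intermittent dropout ✗; supply rail steady ✓
No candidate is consistent with all observations.

none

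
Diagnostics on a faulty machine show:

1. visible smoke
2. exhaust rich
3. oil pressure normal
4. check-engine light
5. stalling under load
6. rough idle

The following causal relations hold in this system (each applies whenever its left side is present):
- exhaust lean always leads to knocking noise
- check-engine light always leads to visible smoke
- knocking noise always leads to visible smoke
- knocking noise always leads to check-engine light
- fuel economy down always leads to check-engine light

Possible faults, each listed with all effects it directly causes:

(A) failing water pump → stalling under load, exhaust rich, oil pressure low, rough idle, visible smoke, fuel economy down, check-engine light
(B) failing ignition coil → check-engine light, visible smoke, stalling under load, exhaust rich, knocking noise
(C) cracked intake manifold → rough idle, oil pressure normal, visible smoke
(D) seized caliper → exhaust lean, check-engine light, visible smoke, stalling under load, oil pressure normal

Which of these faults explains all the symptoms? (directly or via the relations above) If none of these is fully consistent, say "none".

none

Testing each hypothesis:
(A) failing water pump — visible smoke ✓; exhaust rich ✓; oil pressure normal ✗; check-engine light ✓; stalling under load ✓; rough idle ✓
(B) failing ignition coil — does not account for oil pressure normal, rough idle
(C) cracked intake manifold — does not account for exhaust rich, check-engine light, stalling under load
(D) seized caliper — fails on exhaust rich, rough idle (predicts exhaust lean, not exhaust rich)
None of the listed candidates fits everything.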